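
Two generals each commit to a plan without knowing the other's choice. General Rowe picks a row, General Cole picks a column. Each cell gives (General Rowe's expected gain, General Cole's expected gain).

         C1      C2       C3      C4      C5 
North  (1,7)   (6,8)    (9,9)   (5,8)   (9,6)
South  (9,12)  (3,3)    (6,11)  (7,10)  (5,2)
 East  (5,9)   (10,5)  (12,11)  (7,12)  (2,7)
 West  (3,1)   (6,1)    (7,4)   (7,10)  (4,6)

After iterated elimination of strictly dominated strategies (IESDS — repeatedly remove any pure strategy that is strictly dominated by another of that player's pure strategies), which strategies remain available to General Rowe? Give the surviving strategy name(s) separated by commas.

For General Cole, C3 strictly dominates C2 on the remaining rows (North: 9>8, South: 11>3, East: 11>5, West: 4>1); eliminate C2.
Column C5 is eliminated: C4 beats it against every remaining row (North: 8>6, South: 10>2, East: 12>7, West: 10>6).
For General Rowe, East strictly dominates North on the remaining columns (C1: 5>1, C3: 12>9, C4: 7>5); eliminate North.
Among the remaining strategies, none is strictly dominated by another pure strategy of the same player, so the elimination stops.
Surviving strategies — General Rowe: {South, East, West}; General Cole: {C1, C3, C4}.

South, East, West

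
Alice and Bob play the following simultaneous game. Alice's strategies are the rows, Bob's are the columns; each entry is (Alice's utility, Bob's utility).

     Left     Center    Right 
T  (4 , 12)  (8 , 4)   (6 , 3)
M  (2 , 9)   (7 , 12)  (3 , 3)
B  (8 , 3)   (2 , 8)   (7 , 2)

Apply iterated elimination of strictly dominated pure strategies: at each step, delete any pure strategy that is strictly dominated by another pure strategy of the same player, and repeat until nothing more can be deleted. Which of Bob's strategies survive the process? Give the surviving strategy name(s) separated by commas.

Left, Center

Alice's strategy M is strictly dominated by T (Left: 4>2, Center: 8>7, Right: 6>3) and is removed.
Column Right is eliminated: Left beats it against every remaining row (T: 12>3, B: 3>2).
Among the remaining strategies, none is strictly dominated by another pure strategy of the same player, so the elimination stops.
Surviving strategies — Alice: {T, B}; Bob: {Left, Center}.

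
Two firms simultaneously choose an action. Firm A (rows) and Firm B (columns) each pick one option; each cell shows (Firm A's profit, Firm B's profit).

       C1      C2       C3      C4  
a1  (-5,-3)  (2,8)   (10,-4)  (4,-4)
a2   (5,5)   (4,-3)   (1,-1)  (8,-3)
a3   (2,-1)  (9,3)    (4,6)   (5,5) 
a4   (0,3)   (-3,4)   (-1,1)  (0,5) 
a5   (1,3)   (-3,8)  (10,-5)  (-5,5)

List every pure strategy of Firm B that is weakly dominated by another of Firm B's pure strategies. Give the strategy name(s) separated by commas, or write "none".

C1: no other strategy beats it everywhere (C2 at a2 (5>-3); C3 at a1 (-3>-4); C4 at a1 (-3>-4)).
C2 is not dominated — it holds its own against C1 at a1 (8>-3); C3 at a1 (8>-4); C4 at a1 (8>-4).
Nothing dominates C3: C1 at a3 (6>-1); C2 at a2 (-1>-3); C4 at a2 (-1>-3).
C4: no other strategy beats it everywhere (C1 at a3 (5>-1); C2 at a3 (5>3); C3 at a4 (5>1)).

none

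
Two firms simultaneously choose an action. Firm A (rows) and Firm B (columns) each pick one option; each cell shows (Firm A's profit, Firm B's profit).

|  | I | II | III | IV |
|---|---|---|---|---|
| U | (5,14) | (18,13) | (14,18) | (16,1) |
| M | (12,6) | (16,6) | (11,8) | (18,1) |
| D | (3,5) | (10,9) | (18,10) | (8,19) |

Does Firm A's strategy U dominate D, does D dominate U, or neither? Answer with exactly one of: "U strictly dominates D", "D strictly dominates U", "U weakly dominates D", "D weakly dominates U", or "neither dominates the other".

U's payoffs vs D's, by Firm B's action — I: 5>3, II: 18>10, III: 14<18, IV: 16>8.
U does better at I, II, IV but worse at III; neither strategy dominates the other.

neither dominates the other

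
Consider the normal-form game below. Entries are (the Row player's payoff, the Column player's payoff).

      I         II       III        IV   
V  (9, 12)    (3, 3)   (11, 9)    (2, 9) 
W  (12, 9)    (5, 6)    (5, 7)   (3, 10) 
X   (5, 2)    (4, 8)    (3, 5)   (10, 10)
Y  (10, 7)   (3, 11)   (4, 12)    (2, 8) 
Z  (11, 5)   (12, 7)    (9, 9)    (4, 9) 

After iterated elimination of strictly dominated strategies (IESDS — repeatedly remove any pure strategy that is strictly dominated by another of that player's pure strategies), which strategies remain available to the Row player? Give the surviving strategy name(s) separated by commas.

Row Y is eliminated: W beats it against every remaining column (I: 12>10, II: 5>3, III: 5>4, IV: 3>2).
For the Column player, IV strictly dominates II on the remaining rows (V: 9>3, W: 10>6, X: 10>8, Z: 9>7); eliminate II.
Among the remaining strategies, none is strictly dominated by another pure strategy of the same player, so the elimination stops.
Surviving strategies — the Row player: {V, W, X, Z}; the Column player: {I, III, IV}.

V, W, X, Z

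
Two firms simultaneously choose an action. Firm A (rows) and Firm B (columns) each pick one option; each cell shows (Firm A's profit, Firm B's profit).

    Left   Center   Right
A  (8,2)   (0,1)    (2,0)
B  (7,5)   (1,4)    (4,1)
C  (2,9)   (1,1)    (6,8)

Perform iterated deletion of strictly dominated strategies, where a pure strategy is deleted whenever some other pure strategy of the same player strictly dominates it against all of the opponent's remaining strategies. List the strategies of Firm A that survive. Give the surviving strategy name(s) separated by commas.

Firm B's strategy Center is strictly dominated by Left (A: 2>1, B: 5>4, C: 9>1) and is removed.
For Firm B, Left strictly dominates Right on the remaining rows (A: 2>0, B: 5>1, C: 9>8); eliminate Right.
For Firm A, A strictly dominates B on the remaining columns (Left: 8>7); eliminate B.
Row C is eliminated: A beats it against every remaining column (Left: 8>2).
Among the remaining strategies, none is strictly dominated by another pure strategy of the same player, so the elimination stops.
Surviving strategies — Firm A: {A}; Firm B: {Left}.

A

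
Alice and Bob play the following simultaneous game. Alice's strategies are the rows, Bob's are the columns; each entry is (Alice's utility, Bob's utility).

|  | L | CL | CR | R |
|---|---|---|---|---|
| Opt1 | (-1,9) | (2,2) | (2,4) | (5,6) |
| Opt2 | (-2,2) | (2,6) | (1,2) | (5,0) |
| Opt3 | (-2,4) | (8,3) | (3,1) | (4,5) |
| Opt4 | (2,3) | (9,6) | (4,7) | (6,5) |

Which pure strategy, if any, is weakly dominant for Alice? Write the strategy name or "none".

Opt4

Opt4 vs Opt1: L: 2>-1, CL: 9>2, CR: 4>2, R: 6>5.
Opt4 vs Opt2: L: 2>-2, CL: 9>2, CR: 4>1, R: 6>5.
Opt4 vs Opt3: L: 2>-2, CL: 9>8, CR: 4>3, R: 6>4.
Opt4 is at least as good as every other strategy against every opponent action, so it is weakly dominant.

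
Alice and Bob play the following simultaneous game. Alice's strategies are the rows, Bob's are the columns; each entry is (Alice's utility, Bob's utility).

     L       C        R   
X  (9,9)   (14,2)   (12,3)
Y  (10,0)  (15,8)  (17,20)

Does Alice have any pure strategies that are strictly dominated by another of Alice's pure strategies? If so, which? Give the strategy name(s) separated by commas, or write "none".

X is strictly dominated by Y (L: 10>9, C: 15>14, R: 17>12).
Y is not dominated — it holds its own against X at L (10>9).

X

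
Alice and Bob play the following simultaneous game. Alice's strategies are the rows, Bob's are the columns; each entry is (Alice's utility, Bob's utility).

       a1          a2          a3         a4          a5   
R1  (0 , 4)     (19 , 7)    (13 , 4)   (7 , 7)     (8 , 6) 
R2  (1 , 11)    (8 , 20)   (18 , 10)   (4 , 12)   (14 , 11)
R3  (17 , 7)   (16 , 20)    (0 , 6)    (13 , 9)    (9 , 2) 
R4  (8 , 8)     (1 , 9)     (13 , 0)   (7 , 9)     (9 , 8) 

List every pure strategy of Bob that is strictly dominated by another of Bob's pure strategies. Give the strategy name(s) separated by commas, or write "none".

a1: dominated, since a2 does at least as well everywhere (R1: 7>4, R2: 20>11, R3: 20>7, R4: 9>8).
Nothing dominates a2: a1 at R1 (7>4); a3 at R1 (7>4); a4 at R1 (7=7); a5 at R1 (7>6).
a3 is strictly dominated by a2 (R1: 7>4, R2: 20>10, R3: 20>6, R4: 9>0).
a4: no other strategy beats it everywhere (a1 at R1 (7>4); a2 at R1 (7=7); a3 at R1 (7>4); a5 at R1 (7>6)).
a5 is strictly dominated by a2 (R1: 7>6, R2: 20>11, R3: 20>2, R4: 9>8).

a1, a3, a5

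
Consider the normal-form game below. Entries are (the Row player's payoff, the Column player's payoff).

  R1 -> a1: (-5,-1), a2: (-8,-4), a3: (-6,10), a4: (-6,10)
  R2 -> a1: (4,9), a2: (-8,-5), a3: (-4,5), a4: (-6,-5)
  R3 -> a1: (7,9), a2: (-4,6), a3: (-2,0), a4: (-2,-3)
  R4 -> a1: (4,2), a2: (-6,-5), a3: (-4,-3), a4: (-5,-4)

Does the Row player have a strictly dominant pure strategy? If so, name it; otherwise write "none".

R3 vs R1: a1: 7>-5, a2: -4>-8, a3: -2>-6, a4: -2>-6.
R3 vs R2: a1: 7>4, a2: -4>-8, a3: -2>-4, a4: -2>-6.
R3 vs R4: a1: 7>4, a2: -4>-6, a3: -2>-4, a4: -2>-5.
R3 strictly beats every other strategy against every opponent action, so it is strictly dominant.

R3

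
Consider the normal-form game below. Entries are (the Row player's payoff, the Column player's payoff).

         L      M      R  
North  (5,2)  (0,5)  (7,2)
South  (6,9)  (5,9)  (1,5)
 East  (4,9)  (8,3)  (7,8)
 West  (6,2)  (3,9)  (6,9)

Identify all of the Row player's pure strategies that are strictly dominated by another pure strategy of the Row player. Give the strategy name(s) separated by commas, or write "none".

North: no other strategy beats it everywhere (South at R (7>1); East at L (5>4); West at R (7>6)).
South is not dominated — it holds its own against North at L (6>5); East at L (6>4); West at L (6=6).
East: no other strategy beats it everywhere (North at M (8>0); South at M (8>5); West at M (8>3)).
West is not dominated — it holds its own against North at L (6>5); South at L (6=6); East at L (6>4).

none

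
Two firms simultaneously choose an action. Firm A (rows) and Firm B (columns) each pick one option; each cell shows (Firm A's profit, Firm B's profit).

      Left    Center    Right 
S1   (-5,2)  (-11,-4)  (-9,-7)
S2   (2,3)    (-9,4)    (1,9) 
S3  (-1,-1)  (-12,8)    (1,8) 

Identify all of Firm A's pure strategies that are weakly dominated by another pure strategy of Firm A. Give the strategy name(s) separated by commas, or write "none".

S1: dominated, since S2 does at least as well everywhere (Left: 2>-5, Center: -9>-11, Right: 1>-9).
S2: no other strategy beats it everywhere (S1 at Left (2>-5); S3 at Left (2>-1)).
S2 weakly dominates S3 — Left: 2>-1, Center: -9>-12, Right: 1=1.

S1, S3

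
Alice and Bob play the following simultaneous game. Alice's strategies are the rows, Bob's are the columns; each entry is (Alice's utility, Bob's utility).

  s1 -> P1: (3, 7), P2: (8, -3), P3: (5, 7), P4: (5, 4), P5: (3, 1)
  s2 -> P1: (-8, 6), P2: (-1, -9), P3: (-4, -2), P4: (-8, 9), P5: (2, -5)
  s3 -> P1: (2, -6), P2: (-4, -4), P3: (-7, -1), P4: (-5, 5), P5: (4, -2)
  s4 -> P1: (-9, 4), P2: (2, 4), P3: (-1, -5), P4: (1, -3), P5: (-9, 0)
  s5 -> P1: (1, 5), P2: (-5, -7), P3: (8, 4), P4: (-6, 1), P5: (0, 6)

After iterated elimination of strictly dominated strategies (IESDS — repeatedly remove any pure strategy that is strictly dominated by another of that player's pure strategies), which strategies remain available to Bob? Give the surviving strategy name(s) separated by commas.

P1, P3, P4, P5

Row s2 is eliminated: s1 beats it against every remaining column (P1: 3>-8, P2: 8>-1, P3: 5>-4, P4: 5>-8, P5: 3>2).
For Alice, s1 strictly dominates s4 on the remaining columns (P1: 3>-9, P2: 8>2, P3: 5>-1, P4: 5>1, P5: 3>-9); eliminate s4.
For Bob, P3 strictly dominates P2 on the remaining rows (s1: 7>-3, s3: -1>-4, s5: 4>-7); eliminate P2.
Among the remaining strategies, none is strictly dominated by another pure strategy of the same player, so the elimination stops.
Surviving strategies — Alice: {s1, s3, s5}; Bob: {P1, P3, P4, P5}.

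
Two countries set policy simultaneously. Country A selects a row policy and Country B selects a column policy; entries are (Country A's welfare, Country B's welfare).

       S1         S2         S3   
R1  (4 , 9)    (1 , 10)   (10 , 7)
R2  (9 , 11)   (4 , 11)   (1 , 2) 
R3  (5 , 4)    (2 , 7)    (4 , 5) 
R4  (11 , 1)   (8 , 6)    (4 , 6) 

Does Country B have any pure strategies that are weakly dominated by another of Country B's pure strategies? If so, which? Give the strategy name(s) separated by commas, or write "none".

S1, S3

S1: dominated, since S2 does at least as well everywhere (R1: 10>9, R2: 11=11, R3: 7>4, R4: 6>1).
S2: no other strategy beats it everywhere (S1 at R1 (10>9); S3 at R1 (10>7)).
S3: dominated, since S2 does at least as well everywhere (R1: 10>7, R2: 11>2, R3: 7>5, R4: 6=6).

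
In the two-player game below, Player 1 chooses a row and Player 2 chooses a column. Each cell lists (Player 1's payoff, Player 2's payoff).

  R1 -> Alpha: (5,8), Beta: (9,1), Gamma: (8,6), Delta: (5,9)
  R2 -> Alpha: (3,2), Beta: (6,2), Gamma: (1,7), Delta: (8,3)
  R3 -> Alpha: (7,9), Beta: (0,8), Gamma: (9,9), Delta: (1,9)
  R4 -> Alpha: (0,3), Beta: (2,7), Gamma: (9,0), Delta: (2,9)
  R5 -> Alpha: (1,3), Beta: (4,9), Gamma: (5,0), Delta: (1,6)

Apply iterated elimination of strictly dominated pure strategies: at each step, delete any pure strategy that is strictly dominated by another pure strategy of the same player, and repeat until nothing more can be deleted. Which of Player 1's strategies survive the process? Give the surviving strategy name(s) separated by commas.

Row R5 is eliminated: R1 beats it against every remaining column (Alpha: 5>1, Beta: 9>4, Gamma: 8>5, Delta: 5>1).
Player 2's strategy Beta is strictly dominated by Delta (R1: 9>1, R2: 3>2, R3: 9>8, R4: 9>7) and is removed.
Among the remaining strategies, none is strictly dominated by another pure strategy of the same player, so the elimination stops.
Surviving strategies — Player 1: {R1, R2, R3, R4}; Player 2: {Alpha, Gamma, Delta}.

R1, R2, R3, R4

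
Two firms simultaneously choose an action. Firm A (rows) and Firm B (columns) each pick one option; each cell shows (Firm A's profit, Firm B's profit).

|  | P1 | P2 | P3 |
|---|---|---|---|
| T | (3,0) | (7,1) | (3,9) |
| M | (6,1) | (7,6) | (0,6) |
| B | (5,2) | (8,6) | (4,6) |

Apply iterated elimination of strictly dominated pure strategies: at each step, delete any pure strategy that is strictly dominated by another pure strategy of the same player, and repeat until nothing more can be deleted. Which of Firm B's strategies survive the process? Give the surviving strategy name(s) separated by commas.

Firm A's strategy T is strictly dominated by B (P1: 5>3, P2: 8>7, P3: 4>3) and is removed.
Column P1 is eliminated: P2 beats it against every remaining row (M: 6>1, B: 6>2).
Firm A's strategy M is strictly dominated by B (P2: 8>7, P3: 4>0) and is removed.
Among the remaining strategies, none is strictly dominated by another pure strategy of the same player, so the elimination stops.
Surviving strategies — Firm A: {B}; Firm B: {P2, P3}.

P2, P3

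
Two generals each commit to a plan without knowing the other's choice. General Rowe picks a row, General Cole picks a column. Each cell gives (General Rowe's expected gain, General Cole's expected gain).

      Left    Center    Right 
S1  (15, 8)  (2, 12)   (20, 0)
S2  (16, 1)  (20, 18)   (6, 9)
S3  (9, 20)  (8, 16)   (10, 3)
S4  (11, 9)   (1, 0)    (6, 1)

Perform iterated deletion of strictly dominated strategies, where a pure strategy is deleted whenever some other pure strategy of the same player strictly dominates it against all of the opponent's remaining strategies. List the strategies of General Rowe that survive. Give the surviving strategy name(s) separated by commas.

For General Rowe, S1 strictly dominates S4 on the remaining columns (Left: 15>11, Center: 2>1, Right: 20>6); eliminate S4.
For General Cole, Center strictly dominates Right on the remaining rows (S1: 12>0, S2: 18>9, S3: 16>3); eliminate Right.
General Rowe's strategy S1 is strictly dominated by S2 (Left: 16>15, Center: 20>2) and is removed.
For General Rowe, S2 strictly dominates S3 on the remaining columns (Left: 16>9, Center: 20>8); eliminate S3.
General Cole's strategy Left is strictly dominated by Center (S2: 18>1) and is removed.
Among the remaining strategies, none is strictly dominated by another pure strategy of the same player, so the elimination stops.
Surviving strategies — General Rowe: {S2}; General Cole: {Center}.

S2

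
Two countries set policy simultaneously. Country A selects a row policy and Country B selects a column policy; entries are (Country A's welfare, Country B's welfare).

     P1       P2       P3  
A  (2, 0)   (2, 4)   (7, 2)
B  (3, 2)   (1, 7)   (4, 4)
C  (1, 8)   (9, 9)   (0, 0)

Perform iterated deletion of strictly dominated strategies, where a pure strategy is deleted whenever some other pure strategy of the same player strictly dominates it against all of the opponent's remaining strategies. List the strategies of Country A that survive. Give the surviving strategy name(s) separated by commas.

C

For Country B, P2 strictly dominates P1 on the remaining rows (A: 4>0, B: 7>2, C: 9>8); eliminate P1.
Country A's strategy B is strictly dominated by A (P2: 2>1, P3: 7>4) and is removed.
For Country B, P2 strictly dominates P3 on the remaining rows (A: 4>2, C: 9>0); eliminate P3.
Country A's strategy A is strictly dominated by C (P2: 9>2) and is removed.
Among the remaining strategies, none is strictly dominated by another pure strategy of the same player, so the elimination stops.
Surviving strategies — Country A: {C}; Country B: {P2}.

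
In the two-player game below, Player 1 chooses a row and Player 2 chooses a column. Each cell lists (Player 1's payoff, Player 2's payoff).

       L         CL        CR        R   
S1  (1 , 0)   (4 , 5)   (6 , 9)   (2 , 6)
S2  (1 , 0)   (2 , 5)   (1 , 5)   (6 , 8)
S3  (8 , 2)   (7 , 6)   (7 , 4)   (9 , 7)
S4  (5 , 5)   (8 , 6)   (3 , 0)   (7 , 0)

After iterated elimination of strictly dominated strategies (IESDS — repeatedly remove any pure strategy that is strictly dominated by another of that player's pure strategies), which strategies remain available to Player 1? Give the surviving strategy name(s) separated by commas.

S3, S4

Player 1's strategy S1 is strictly dominated by S3 (L: 8>1, CL: 7>4, CR: 7>6, R: 9>2) and is removed.
Player 1's strategy S2 is strictly dominated by S3 (L: 8>1, CL: 7>2, CR: 7>1, R: 9>6) and is removed.
Player 2's strategy L is strictly dominated by CL (S3: 6>2, S4: 6>5) and is removed.
Player 2's strategy CR is strictly dominated by CL (S3: 6>4, S4: 6>0) and is removed.
Among the remaining strategies, none is strictly dominated by another pure strategy of the same player, so the elimination stops.
Surviving strategies — Player 1: {S3, S4}; Player 2: {CL, R}.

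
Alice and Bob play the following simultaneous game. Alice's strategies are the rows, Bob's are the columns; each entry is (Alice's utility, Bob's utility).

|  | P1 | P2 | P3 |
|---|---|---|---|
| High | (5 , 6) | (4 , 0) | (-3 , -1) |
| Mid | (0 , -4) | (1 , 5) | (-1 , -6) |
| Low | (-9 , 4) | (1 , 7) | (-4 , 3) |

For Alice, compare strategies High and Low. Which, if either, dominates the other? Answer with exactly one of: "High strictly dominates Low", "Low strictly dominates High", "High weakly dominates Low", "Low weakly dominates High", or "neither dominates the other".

High strictly dominates Low

Compare High to Low across every action of Bob: P1: 5>-9, P2: 4>1, P3: -3>-4.
Every comparison favours High, so High strictly dominates Low.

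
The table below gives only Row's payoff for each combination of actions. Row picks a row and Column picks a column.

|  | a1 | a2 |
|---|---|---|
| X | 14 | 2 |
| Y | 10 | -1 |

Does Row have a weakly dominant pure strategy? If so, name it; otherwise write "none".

X

X vs Y: a1: 14>10, a2: 2>-1.
X is at least as good as every other strategy against every opponent action, so it is weakly dominant.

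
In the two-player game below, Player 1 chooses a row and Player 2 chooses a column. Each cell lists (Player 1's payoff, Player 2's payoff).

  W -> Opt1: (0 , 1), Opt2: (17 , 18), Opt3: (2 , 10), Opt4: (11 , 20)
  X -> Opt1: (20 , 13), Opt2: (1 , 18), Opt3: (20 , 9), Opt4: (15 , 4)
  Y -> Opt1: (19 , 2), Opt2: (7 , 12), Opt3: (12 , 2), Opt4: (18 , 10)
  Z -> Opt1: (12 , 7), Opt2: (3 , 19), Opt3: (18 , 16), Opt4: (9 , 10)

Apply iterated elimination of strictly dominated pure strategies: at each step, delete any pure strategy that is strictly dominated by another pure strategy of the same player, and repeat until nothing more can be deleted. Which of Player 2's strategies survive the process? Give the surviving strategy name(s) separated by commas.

Column Opt1 is eliminated: Opt2 beats it against every remaining row (W: 18>1, X: 18>13, Y: 12>2, Z: 19>7).
Player 2's strategy Opt3 is strictly dominated by Opt2 (W: 18>10, X: 18>9, Y: 12>2, Z: 19>16) and is removed.
For Player 1, Y strictly dominates X on the remaining columns (Opt2: 7>1, Opt4: 18>15); eliminate X.
Row Z is eliminated: W beats it against every remaining column (Opt2: 17>3, Opt4: 11>9).
Among the remaining strategies, none is strictly dominated by another pure strategy of the same player, so the elimination stops.
Surviving strategies — Player 1: {W, Y}; Player 2: {Opt2, Opt4}.

Opt2, Opt4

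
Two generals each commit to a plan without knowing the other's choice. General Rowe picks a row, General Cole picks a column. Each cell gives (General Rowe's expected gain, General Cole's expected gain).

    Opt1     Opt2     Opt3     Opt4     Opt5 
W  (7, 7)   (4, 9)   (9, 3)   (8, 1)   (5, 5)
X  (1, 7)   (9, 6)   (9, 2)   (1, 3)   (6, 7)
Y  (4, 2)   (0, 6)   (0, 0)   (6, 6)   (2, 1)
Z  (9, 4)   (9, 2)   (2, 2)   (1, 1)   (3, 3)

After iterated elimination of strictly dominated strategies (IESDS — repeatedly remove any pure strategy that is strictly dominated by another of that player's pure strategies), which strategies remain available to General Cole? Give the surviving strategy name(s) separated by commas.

Opt1, Opt2, Opt5

For General Rowe, W strictly dominates Y on the remaining columns (Opt1: 7>4, Opt2: 4>0, Opt3: 9>0, Opt4: 8>6, Opt5: 5>2); eliminate Y.
Column Opt3 is eliminated: Opt1 beats it against every remaining row (W: 7>3, X: 7>2, Z: 4>2).
For General Cole, Opt1 strictly dominates Opt4 on the remaining rows (W: 7>1, X: 7>3, Z: 4>1); eliminate Opt4.
Among the remaining strategies, none is strictly dominated by another pure strategy of the same player, so the elimination stops.
Surviving strategies — General Rowe: {W, X, Z}; General Cole: {Opt1, Opt2, Opt5}.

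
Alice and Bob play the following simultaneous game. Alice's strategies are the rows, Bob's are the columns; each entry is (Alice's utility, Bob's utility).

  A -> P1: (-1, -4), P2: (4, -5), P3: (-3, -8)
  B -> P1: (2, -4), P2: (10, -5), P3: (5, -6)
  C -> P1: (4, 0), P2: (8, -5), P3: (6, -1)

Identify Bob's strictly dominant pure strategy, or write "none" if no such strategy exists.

P1 vs P2: A: -4>-5, B: -4>-5, C: 0>-5.
P1 vs P3: A: -4>-8, B: -4>-6, C: 0>-1.
P1 strictly beats every other strategy against every opponent action, so it is strictly dominant.

P1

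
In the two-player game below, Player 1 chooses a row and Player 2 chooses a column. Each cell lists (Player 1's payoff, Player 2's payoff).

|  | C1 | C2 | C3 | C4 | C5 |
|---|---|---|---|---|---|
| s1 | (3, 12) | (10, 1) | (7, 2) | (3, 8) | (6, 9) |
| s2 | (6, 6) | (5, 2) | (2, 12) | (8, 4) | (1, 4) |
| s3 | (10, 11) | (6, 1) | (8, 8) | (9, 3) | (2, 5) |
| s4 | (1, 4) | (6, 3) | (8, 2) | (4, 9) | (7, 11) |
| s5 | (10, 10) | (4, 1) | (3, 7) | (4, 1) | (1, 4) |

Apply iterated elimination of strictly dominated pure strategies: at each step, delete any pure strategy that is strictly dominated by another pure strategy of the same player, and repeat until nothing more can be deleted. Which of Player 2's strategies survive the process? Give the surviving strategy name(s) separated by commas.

C1, C5

Player 1's strategy s2 is strictly dominated by s3 (C1: 10>6, C2: 6>5, C3: 8>2, C4: 9>8, C5: 2>1) and is removed.
Column C2 is eliminated: C1 beats it against every remaining row (s1: 12>1, s3: 11>1, s4: 4>3, s5: 10>1).
For Player 2, C1 strictly dominates C3 on the remaining rows (s1: 12>2, s3: 11>8, s4: 4>2, s5: 10>7); eliminate C3.
Player 2's strategy C4 is strictly dominated by C5 (s1: 9>8, s3: 5>3, s4: 11>9, s5: 4>1) and is removed.
Among the remaining strategies, none is strictly dominated by another pure strategy of the same player, so the elimination stops.
Surviving strategies — Player 1: {s1, s3, s4, s5}; Player 2: {C1, C5}.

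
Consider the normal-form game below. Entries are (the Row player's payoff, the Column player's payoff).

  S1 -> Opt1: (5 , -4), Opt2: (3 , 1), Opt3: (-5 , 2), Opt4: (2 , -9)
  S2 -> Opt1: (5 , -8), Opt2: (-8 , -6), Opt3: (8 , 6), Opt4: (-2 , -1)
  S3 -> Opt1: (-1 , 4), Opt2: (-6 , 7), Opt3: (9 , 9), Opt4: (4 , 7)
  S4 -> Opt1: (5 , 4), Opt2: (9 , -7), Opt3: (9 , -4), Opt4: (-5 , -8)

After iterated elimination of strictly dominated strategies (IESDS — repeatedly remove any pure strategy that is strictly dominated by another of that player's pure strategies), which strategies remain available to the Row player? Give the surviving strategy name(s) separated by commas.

S1, S2, S3, S4

For the Column player, Opt3 strictly dominates Opt2 on the remaining rows (S1: 2>1, S2: 6>-6, S3: 9>7, S4: -4>-7); eliminate Opt2.
The Column player's strategy Opt4 is strictly dominated by Opt3 (S1: 2>-9, S2: 6>-1, S3: 9>7, S4: -4>-8) and is removed.
Among the remaining strategies, none is strictly dominated by another pure strategy of the same player, so the elimination stops.
Surviving strategies — the Row player: {S1, S2, S3, S4}; the Column player: {Opt1, Opt3}.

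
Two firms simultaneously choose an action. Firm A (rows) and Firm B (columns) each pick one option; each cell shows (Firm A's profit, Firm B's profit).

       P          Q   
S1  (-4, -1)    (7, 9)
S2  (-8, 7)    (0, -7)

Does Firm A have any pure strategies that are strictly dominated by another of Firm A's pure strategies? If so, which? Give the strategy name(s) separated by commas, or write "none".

S2

Nothing dominates S1: S2 at P (-4>-8).
S1 strictly dominates S2 — P: -4>-8, Q: 7>0.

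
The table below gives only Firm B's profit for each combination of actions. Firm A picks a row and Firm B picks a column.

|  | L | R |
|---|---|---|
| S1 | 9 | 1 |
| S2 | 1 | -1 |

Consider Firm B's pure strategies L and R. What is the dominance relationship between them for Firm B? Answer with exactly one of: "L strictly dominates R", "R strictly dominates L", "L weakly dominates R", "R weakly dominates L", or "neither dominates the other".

Compare L to R across every action of Firm A: S1: 9>1, S2: 1>-1.
Every comparison favours L, so L strictly dominates R.

L strictly dominates R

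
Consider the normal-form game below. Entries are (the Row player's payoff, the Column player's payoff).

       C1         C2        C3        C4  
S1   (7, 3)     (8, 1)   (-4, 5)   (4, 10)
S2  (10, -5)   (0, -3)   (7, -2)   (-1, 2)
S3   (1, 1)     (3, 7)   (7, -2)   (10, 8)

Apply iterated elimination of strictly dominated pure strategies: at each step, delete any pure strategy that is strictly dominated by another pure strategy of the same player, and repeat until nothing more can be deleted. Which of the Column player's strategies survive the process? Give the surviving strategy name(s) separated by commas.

Column C1 is eliminated: C4 beats it against every remaining row (S1: 10>3, S2: 2>-5, S3: 8>1).
For the Column player, C4 strictly dominates C2 on the remaining rows (S1: 10>1, S2: 2>-3, S3: 8>7); eliminate C2.
Row S1 is eliminated: S3 beats it against every remaining column (C3: 7>-4, C4: 10>4).
The Column player's strategy C3 is strictly dominated by C4 (S2: 2>-2, S3: 8>-2) and is removed.
Row S2 is eliminated: S3 beats it against every remaining column (C4: 10>-1).
Among the remaining strategies, none is strictly dominated by another pure strategy of the same player, so the elimination stops.
Surviving strategies — the Row player: {S3}; the Column player: {C4}.

C4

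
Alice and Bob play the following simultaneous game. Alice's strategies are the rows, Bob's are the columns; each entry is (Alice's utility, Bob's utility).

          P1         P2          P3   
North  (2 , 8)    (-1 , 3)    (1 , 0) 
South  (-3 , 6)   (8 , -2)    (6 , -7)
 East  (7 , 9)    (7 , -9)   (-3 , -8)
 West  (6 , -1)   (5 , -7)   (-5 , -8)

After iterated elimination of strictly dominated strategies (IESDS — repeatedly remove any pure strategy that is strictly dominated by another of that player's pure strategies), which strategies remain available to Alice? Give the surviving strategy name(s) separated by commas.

East

For Alice, East strictly dominates West on the remaining columns (P1: 7>6, P2: 7>5, P3: -3>-5); eliminate West.
Bob's strategy P2 is strictly dominated by P1 (North: 8>3, South: 6>-2, East: 9>-9) and is removed.
Bob's strategy P3 is strictly dominated by P1 (North: 8>0, South: 6>-7, East: 9>-8) and is removed.
Row North is eliminated: East beats it against every remaining column (P1: 7>2).
For Alice, East strictly dominates South on the remaining columns (P1: 7>-3); eliminate South.
Among the remaining strategies, none is strictly dominated by another pure strategy of the same player, so the elimination stops.
Surviving strategies — Alice: {East}; Bob: {P1}.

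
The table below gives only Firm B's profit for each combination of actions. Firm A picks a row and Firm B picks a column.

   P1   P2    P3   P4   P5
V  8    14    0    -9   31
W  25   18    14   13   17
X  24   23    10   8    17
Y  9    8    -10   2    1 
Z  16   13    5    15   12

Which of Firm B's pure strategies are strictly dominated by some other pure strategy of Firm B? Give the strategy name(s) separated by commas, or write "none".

P1 is not dominated — it holds its own against P2 at W (25>18); P3 at V (8>0); P4 at V (8>-9); P5 at W (25>17).
P2 is not dominated — it holds its own against P1 at V (14>8); P3 at V (14>0); P4 at V (14>-9); P5 at W (18>17).
P3 is strictly dominated by P1 (V: 8>0, W: 25>14, X: 24>10, Y: 9>-10, Z: 16>5).
P4: dominated, since P1 does at least as well everywhere (V: 8>-9, W: 25>13, X: 24>8, Y: 9>2, Z: 16>15).
P5: no other strategy beats it everywhere (P1 at V (31>8); P2 at V (31>14); P3 at V (31>0); P4 at V (31>-9)).

P3, P4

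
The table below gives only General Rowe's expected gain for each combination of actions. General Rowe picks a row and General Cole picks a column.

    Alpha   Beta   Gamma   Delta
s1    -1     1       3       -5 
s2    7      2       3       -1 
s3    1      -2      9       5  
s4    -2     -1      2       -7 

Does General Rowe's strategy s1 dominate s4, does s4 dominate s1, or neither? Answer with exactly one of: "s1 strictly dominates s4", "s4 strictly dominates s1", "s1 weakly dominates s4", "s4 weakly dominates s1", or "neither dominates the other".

s1 strictly dominates s4

s1's payoffs vs s4's, by General Cole's action — Alpha: -1>-2, Beta: 1>-1, Gamma: 3>2, Delta: -5>-7.
Every comparison favours s1, so s1 strictly dominates s4.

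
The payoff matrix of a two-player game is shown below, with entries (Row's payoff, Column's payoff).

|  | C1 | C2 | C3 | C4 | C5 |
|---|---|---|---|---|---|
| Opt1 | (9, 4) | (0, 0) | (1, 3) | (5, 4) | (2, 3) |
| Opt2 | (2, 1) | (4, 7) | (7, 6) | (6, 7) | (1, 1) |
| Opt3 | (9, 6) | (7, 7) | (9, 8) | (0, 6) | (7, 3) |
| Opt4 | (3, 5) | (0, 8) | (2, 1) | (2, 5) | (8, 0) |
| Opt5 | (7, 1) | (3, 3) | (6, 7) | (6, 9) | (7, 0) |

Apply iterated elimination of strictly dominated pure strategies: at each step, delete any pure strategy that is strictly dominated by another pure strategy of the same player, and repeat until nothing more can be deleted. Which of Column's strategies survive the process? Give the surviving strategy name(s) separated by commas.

C1, C2, C3, C4

For Column, C4 strictly dominates C5 on the remaining rows (Opt1: 4>3, Opt2: 7>1, Opt3: 6>3, Opt4: 5>0, Opt5: 9>0); eliminate C5.
Row Opt4 is eliminated: Opt5 beats it against every remaining column (C1: 7>3, C2: 3>0, C3: 6>2, C4: 6>2).
Among the remaining strategies, none is strictly dominated by another pure strategy of the same player, so the elimination stops.
Surviving strategies — Row: {Opt1, Opt2, Opt3, Opt5}; Column: {C1, C2, C3, C4}.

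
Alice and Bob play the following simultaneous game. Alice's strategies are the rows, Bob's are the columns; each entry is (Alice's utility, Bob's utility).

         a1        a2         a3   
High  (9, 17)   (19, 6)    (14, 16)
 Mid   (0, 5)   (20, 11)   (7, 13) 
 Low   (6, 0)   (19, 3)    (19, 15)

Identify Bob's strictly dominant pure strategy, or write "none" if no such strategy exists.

none

a1 fails to dominate a2 at Mid (5<11).
a2 fails to dominate a1 at High (6<17).
a3 fails to dominate a1 at High (16<17).
No single strategy dominates all the others.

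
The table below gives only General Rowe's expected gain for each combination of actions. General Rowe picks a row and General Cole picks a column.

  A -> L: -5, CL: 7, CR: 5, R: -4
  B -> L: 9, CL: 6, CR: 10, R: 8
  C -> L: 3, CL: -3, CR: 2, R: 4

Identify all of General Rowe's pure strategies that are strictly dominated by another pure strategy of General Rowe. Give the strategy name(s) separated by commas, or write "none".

C

A is not dominated — it holds its own against B at CL (7>6); C at CL (7>-3).
B: no other strategy beats it everywhere (A at L (9>-5); C at L (9>3)).
B strictly dominates C — L: 9>3, CL: 6>-3, CR: 10>2, R: 8>4.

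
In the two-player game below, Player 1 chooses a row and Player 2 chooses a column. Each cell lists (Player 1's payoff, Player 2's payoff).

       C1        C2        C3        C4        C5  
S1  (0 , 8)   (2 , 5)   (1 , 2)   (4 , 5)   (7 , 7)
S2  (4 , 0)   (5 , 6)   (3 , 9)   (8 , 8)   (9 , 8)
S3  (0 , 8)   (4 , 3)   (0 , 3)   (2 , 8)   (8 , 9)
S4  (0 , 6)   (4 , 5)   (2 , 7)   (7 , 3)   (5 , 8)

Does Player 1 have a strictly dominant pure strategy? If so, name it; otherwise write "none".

S2

S2 vs S1: C1: 4>0, C2: 5>2, C3: 3>1, C4: 8>4, C5: 9>7.
S2 vs S3: C1: 4>0, C2: 5>4, C3: 3>0, C4: 8>2, C5: 9>8.
S2 vs S4: C1: 4>0, C2: 5>4, C3: 3>2, C4: 8>7, C5: 9>5.
S2 strictly beats every other strategy against every opponent action, so it is strictly dominant.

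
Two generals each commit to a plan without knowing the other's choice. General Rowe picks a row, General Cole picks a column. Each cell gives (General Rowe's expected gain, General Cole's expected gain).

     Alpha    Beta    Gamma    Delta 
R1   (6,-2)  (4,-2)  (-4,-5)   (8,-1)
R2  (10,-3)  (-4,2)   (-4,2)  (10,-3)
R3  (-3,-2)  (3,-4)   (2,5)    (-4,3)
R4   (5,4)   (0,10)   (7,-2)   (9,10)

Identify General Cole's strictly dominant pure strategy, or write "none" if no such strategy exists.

none

Alpha fails to dominate Beta at R1 (-2=-2).
Beta fails to dominate Alpha at R1 (-2=-2).
Gamma fails to dominate Alpha at R1 (-5<-2).
Delta fails to dominate Alpha at R2 (-3=-3).
No single strategy dominates all the others.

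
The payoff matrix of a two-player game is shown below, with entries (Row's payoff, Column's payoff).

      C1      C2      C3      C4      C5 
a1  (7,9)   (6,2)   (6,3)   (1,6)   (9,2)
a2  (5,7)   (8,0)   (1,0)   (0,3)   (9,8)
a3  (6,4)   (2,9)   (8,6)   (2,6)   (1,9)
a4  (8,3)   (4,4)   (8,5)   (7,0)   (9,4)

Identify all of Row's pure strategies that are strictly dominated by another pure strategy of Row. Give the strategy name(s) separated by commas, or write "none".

a1 is not dominated — it holds its own against a2 at C1 (7>5); a3 at C1 (7>6); a4 at C2 (6>4).
a2: no other strategy beats it everywhere (a1 at C2 (8>6); a3 at C2 (8>2); a4 at C2 (8>4)).
a3: no other strategy beats it everywhere (a1 at C3 (8>6); a2 at C1 (6>5); a4 at C3 (8=8)).
Nothing dominates a4: a1 at C1 (8>7); a2 at C1 (8>5); a3 at C1 (8>6).

none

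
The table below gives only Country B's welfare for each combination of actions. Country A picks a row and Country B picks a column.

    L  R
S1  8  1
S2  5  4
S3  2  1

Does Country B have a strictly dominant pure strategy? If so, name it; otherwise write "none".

L vs R: S1: 8>1, S2: 5>4, S3: 2>1.
L strictly beats every other strategy against every opponent action, so it is strictly dominant.

L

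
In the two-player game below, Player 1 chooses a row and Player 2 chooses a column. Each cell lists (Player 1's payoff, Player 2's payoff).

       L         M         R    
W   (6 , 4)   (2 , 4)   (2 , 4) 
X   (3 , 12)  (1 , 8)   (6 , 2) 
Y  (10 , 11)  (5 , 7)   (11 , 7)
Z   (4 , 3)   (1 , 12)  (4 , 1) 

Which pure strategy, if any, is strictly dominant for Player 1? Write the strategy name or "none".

Y vs W: L: 10>6, M: 5>2, R: 11>2.
Y vs X: L: 10>3, M: 5>1, R: 11>6.
Y vs Z: L: 10>4, M: 5>1, R: 11>4.
Y strictly beats every other strategy against every opponent action, so it is strictly dominant.

Y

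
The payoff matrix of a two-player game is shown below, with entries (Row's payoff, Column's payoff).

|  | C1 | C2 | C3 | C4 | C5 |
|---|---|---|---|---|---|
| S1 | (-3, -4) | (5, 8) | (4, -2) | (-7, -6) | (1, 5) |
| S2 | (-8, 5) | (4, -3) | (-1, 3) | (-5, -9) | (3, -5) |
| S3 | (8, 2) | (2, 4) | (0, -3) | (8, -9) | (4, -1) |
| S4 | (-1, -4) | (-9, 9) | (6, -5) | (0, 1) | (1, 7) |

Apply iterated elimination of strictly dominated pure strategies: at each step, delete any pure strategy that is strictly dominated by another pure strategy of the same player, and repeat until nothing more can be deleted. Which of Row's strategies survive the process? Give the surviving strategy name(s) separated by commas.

For Column, C2 strictly dominates C4 on the remaining rows (S1: 8>-6, S2: -3>-9, S3: 4>-9, S4: 9>1); eliminate C4.
For Column, C2 strictly dominates C5 on the remaining rows (S1: 8>5, S2: -3>-5, S3: 4>-1, S4: 9>7); eliminate C5.
Row's strategy S2 is strictly dominated by S1 (C1: -3>-8, C2: 5>4, C3: 4>-1) and is removed.
Column's strategy C1 is strictly dominated by C2 (S1: 8>-4, S3: 4>2, S4: 9>-4) and is removed.
For Row, S1 strictly dominates S3 on the remaining columns (C2: 5>2, C3: 4>0); eliminate S3.
Column C3 is eliminated: C2 beats it against every remaining row (S1: 8>-2, S4: 9>-5).
For Row, S1 strictly dominates S4 on the remaining columns (C2: 5>-9); eliminate S4.
Among the remaining strategies, none is strictly dominated by another pure strategy of the same player, so the elimination stops.
Surviving strategies — Row: {S1}; Column: {C2}.

S1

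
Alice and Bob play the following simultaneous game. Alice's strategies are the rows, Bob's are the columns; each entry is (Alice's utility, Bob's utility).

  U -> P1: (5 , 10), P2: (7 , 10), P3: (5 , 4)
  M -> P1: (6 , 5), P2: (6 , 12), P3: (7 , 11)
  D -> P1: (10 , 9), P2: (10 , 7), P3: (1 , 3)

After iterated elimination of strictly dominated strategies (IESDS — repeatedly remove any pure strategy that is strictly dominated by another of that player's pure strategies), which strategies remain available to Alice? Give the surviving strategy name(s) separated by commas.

Column P3 is eliminated: P2 beats it against every remaining row (U: 10>4, M: 12>11, D: 7>3).
Alice's strategy U is strictly dominated by D (P1: 10>5, P2: 10>7) and is removed.
Row M is eliminated: D beats it against every remaining column (P1: 10>6, P2: 10>6).
Bob's strategy P2 is strictly dominated by P1 (D: 9>7) and is removed.
Among the remaining strategies, none is strictly dominated by another pure strategy of the same player, so the elimination stops.
Surviving strategies — Alice: {D}; Bob: {P1}.

D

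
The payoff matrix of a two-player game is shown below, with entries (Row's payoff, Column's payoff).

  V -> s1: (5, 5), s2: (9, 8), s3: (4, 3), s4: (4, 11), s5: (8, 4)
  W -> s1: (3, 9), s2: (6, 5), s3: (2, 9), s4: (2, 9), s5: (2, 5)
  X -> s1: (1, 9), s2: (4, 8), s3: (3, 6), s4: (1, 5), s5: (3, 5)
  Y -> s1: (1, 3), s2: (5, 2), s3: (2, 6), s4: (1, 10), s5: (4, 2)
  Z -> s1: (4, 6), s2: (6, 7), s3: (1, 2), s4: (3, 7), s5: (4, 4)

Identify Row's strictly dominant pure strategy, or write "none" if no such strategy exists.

V vs W: s1: 5>3, s2: 9>6, s3: 4>2, s4: 4>2, s5: 8>2.
V vs X: s1: 5>1, s2: 9>4, s3: 4>3, s4: 4>1, s5: 8>3.
V vs Y: s1: 5>1, s2: 9>5, s3: 4>2, s4: 4>1, s5: 8>4.
V vs Z: s1: 5>4, s2: 9>6, s3: 4>1, s4: 4>3, s5: 8>4.
V strictly beats every other strategy against every opponent action, so it is strictly dominant.

V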